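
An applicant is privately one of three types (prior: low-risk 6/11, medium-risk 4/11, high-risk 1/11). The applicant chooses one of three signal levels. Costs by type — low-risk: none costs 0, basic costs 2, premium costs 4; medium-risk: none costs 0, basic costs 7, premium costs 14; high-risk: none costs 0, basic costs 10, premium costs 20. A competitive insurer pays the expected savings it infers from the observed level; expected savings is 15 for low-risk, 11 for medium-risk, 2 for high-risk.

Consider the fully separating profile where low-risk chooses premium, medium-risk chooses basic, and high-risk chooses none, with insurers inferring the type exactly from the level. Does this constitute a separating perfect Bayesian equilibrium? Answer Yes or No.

Yes

Separating rebates: premium → 15, basic → 11, none → 2.
low-risk (assigned premium): none: 2 − 0 = 2; basic: 11 − 2 = 9; premium: 15 − 4 = 11. low-risk stays.
medium-risk (assigned basic): none: 2 − 0 = 2; basic: 11 − 7 = 4; premium: 15 − 14 = 1. medium-risk stays.
high-risk (assigned none): none: 2 − 0 = 2; basic: 11 − 10 = 1; premium: 15 − 20 = -5. high-risk stays.
Every type prefers its assigned level; separation holds.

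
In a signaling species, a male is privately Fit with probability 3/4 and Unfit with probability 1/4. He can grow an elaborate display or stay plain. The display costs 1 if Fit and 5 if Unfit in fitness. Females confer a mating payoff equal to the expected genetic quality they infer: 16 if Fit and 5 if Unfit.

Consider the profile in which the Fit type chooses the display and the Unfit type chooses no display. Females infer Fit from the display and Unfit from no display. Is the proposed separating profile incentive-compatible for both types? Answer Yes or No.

No

Under these beliefs, the display earns mating payoff 16 and no display earns mating payoff 5.
Fit: the display nets 16 − 1 = 15; no display nets 5. Fit prefers the display.
Unfit: the display nets 16 − 5 = 11; no display nets 5. Unfit would deviate to the display.
Unfit has a profitable deviation, so the profile is not an equilibrium.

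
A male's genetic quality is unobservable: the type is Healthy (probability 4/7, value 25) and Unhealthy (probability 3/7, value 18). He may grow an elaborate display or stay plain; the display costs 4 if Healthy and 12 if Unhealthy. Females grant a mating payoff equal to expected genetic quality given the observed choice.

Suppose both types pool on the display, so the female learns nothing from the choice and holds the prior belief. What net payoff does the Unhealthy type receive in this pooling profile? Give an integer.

Pooled mating payoff = 4/7·25 + 3/7·18 = 22.
Unhealthy pays cost 12 for the display, so net payoff = 22 − 12 = 10.

10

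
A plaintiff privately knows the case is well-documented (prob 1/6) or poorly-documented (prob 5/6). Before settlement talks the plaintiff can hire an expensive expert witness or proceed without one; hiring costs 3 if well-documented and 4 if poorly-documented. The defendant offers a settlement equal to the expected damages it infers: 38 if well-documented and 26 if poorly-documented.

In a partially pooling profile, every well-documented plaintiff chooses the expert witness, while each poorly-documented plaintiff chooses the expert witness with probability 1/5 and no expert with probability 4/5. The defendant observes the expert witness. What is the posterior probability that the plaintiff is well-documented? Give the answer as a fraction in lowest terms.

P(the expert witness) = (1/6)·1 + (5/6)·(1/5) = 1/3.
By Bayes' rule, P(well-documented | the expert witness) = (1/6) / (1/3) = 1/2.

1/2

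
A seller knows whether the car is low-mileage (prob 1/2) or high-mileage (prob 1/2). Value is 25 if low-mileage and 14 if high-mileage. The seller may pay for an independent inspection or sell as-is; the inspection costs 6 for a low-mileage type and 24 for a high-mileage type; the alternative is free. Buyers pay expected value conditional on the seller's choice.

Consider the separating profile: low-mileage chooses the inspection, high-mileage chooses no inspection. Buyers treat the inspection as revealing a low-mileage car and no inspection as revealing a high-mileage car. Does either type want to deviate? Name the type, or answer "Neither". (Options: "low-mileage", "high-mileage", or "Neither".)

The inspection pays 25; no inspection pays 14.
low-mileage: assigned the inspection, nets 25 − 6 = 19; deviating to no inspection nets 14.
high-mileage: assigned no inspection, nets 14; deviating to the inspection nets 25 − 24 = 1.
Both types strictly prefer their assigned action; no profitable deviation.

Neither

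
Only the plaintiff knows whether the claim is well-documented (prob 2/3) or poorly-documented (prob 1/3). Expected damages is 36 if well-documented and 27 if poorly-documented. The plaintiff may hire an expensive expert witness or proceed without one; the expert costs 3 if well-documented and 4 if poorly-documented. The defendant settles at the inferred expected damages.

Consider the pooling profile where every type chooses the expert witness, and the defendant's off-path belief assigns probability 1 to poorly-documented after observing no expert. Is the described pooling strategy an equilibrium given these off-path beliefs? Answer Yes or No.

On path, the defendant holds the prior and pays 2/3·36 + 1/3·27 = 33. Off path (no expert), believing poorly-documented, it pays 27.
well-documented: the expert witness nets 33 − 3 = 30; no expert nets 27. well-documented stays.
poorly-documented: the expert witness nets 33 − 4 = 29; no expert nets 27. poorly-documented stays.
No type deviates, so pooling is sustained.

Yes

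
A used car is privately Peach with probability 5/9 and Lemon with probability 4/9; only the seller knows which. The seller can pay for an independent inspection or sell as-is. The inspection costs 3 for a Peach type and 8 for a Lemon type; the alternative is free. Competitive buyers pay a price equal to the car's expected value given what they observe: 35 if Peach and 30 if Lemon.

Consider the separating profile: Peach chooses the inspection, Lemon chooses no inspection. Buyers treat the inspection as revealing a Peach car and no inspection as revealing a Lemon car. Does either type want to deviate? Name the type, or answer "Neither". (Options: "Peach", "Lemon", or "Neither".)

The inspection pays 35; no inspection pays 30.
Peach: assigned the inspection, nets 35 − 3 = 32; deviating to no inspection nets 30.
Lemon: assigned no inspection, nets 30; deviating to the inspection nets 35 − 8 = 27.
Both types strictly prefer their assigned action; no profitable deviation.

Neither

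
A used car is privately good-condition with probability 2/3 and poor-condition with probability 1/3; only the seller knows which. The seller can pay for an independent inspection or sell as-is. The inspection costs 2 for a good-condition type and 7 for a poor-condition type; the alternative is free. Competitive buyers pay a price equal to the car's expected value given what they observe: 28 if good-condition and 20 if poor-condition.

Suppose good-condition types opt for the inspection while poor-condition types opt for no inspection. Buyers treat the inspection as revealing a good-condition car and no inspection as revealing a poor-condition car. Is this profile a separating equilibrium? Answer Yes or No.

Under these beliefs, the inspection earns price 28 and no inspection earns price 20.
good-condition: the inspection nets 28 − 2 = 26; no inspection nets 20. good-condition prefers the inspection.
poor-condition: the inspection nets 28 − 7 = 21; no inspection nets 20. poor-condition would deviate to the inspection.
poor-condition has a profitable deviation, so the profile is not an equilibrium.

No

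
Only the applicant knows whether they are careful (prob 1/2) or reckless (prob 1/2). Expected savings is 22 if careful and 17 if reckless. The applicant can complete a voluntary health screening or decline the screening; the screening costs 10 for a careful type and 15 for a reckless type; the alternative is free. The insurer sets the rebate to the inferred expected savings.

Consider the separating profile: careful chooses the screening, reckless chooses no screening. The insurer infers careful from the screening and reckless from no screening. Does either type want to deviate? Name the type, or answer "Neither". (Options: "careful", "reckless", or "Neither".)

careful

The screening pays 22; no screening pays 17.
careful: assigned the screening, nets 22 − 10 = 12; deviating to no screening nets 17.
reckless: assigned no screening, nets 17; deviating to the screening nets 22 − 15 = 7.
The careful type gains 5 by deviating.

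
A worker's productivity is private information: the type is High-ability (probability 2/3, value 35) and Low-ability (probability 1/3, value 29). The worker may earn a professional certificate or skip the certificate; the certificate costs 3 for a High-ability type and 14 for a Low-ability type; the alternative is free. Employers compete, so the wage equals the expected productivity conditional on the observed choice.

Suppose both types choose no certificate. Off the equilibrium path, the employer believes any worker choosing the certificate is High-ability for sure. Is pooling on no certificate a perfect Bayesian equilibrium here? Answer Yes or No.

Yes

On path, the employer holds the prior and pays 2/3·35 + 1/3·29 = 33. Off path (the certificate), believing High-ability, it pays 35.
High-ability: no certificate nets 33; the certificate nets 35 − 3 = 32. High-ability stays.
Low-ability: no certificate nets 33; the certificate nets 35 − 14 = 21. Low-ability stays.
No type deviates, so pooling is sustained.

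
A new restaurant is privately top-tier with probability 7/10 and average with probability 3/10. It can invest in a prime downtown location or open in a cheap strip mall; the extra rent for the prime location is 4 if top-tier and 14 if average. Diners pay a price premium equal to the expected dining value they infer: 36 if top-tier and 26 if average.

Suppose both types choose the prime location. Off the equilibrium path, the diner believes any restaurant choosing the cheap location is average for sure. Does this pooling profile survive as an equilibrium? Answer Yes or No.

On path, the diner holds the prior and pays 7/10·36 + 3/10·26 = 33. Off path (the cheap location), believing average, it pays 26.
top-tier: the prime location nets 33 − 4 = 29; the cheap location nets 26. top-tier stays.
average: the prime location nets 33 − 14 = 19; the cheap location nets 26. average would deviate.
A type deviates, so pooling fails.

No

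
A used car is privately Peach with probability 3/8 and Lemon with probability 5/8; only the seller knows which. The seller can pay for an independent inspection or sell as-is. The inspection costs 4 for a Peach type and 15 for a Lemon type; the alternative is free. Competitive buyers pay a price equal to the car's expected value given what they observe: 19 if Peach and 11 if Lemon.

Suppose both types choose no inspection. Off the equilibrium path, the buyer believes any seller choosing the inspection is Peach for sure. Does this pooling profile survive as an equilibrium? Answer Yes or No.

No

On path, the buyer holds the prior and pays 3/8·19 + 5/8·11 = 14. Off path (the inspection), believing Peach, it pays 19.
Peach: no inspection nets 14; the inspection nets 19 − 4 = 15. Peach would deviate.
Lemon: no inspection nets 14; the inspection nets 19 − 15 = 4. Lemon stays.
A type deviates, so pooling fails.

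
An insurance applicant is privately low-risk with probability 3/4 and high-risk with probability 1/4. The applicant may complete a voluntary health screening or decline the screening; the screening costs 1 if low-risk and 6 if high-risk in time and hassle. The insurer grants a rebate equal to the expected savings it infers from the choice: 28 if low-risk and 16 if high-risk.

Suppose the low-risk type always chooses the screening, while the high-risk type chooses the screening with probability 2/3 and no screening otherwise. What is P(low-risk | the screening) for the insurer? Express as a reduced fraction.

P(the screening) = (3/4)·1 + (1/4)·(2/3) = 11/12.
By Bayes' rule, P(low-risk | the screening) = (3/4) / (11/12) = 9/11.

9/11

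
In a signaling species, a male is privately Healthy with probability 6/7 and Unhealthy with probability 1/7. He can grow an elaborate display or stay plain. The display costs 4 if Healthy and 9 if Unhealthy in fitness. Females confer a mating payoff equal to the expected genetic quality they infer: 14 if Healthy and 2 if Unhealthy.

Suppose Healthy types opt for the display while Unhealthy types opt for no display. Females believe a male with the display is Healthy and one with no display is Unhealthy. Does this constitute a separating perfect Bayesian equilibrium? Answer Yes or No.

No

Under these beliefs, the display earns mating payoff 14 and no display earns mating payoff 2.
Healthy: the display nets 14 − 4 = 10; no display nets 2. Healthy prefers the display.
Unhealthy: the display nets 14 − 9 = 5; no display nets 2. Unhealthy would deviate to the display.
Unhealthy has a profitable deviation, so the profile is not an equilibrium.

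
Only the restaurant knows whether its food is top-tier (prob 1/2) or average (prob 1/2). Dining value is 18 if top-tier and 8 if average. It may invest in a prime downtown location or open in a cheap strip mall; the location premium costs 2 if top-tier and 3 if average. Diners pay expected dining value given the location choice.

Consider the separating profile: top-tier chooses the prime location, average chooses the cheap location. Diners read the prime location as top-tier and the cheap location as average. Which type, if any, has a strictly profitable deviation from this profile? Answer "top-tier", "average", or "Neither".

average

The prime location pays 18; the cheap location pays 8.
top-tier: assigned the prime location, nets 18 − 2 = 16; deviating to the cheap location nets 8.
average: assigned the cheap location, nets 8; deviating to the prime location nets 18 − 3 = 15.
The average type gains 7 by deviating.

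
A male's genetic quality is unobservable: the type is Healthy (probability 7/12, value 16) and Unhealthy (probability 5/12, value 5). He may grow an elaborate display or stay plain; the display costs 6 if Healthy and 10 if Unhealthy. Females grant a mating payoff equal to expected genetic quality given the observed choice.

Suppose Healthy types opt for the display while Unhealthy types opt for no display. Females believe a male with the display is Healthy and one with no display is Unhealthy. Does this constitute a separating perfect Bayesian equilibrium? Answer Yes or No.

No

Under these beliefs, the display earns mating payoff 16 and no display earns mating payoff 5.
Healthy: the display nets 16 − 6 = 10; no display nets 5. Healthy prefers the display.
Unhealthy: the display nets 16 − 10 = 6; no display nets 5. Unhealthy would deviate to the display.
Unhealthy has a profitable deviation, so the profile is not an equilibrium.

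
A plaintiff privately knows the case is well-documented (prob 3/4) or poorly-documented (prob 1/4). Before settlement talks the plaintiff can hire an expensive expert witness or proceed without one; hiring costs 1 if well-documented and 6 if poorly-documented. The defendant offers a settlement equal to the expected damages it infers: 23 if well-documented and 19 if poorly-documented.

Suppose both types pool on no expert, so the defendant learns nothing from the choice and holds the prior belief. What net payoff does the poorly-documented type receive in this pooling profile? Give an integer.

22

Pooled settlement = 3/4·23 + 1/4·19 = 22.
poorly-documented pays no cost for no expert, so net payoff = 22.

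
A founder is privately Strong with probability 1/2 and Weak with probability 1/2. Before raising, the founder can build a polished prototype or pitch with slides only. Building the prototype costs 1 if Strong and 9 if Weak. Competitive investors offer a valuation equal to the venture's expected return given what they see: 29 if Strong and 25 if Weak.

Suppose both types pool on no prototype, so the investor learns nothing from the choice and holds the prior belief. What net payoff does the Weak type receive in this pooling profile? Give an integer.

27

Pooled valuation = 1/2·29 + 1/2·25 = 27.
Weak pays no cost for no prototype, so net payoff = 27.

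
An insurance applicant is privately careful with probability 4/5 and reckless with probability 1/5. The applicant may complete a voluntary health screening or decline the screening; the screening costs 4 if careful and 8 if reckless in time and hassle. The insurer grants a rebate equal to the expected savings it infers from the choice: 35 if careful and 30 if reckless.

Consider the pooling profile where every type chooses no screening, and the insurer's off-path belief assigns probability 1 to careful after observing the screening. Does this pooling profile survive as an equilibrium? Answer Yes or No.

Yes

On path, the insurer holds the prior and pays 4/5·35 + 1/5·30 = 34. Off path (the screening), believing careful, it pays 35.
careful: no screening nets 34; the screening nets 35 − 4 = 31. careful stays.
reckless: no screening nets 34; the screening nets 35 − 8 = 27. reckless stays.
No type deviates, so pooling is sustained.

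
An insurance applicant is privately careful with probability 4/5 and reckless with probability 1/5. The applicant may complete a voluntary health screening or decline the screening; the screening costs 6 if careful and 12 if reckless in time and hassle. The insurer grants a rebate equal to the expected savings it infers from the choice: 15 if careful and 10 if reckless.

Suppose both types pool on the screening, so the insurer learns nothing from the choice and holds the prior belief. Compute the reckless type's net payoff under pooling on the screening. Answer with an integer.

Pooled rebate = 4/5·15 + 1/5·10 = 14.
reckless pays cost 12 for the screening, so net payoff = 14 − 12 = 2.

2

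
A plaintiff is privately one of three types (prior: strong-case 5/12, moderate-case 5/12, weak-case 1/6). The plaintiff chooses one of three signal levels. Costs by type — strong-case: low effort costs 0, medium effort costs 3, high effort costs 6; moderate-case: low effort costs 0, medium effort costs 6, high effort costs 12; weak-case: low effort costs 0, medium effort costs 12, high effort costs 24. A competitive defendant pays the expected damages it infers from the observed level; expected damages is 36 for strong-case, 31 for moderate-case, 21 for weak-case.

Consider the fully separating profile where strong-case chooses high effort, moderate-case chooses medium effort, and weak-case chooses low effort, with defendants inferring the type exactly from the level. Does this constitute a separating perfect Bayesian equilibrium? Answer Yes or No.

Yes

Separating settlements: high effort → 36, medium effort → 31, low effort → 21.
strong-case (assigned high effort): low effort: 21 − 0 = 21; medium effort: 31 − 3 = 28; high effort: 36 − 6 = 30. strong-case stays.
moderate-case (assigned medium effort): low effort: 21 − 0 = 21; medium effort: 31 − 6 = 25; high effort: 36 − 12 = 24. moderate-case stays.
weak-case (assigned low effort): low effort: 21 − 0 = 21; medium effort: 31 − 12 = 19; high effort: 36 − 24 = 12. weak-case stays.
Every type prefers its assigned level; separation holds.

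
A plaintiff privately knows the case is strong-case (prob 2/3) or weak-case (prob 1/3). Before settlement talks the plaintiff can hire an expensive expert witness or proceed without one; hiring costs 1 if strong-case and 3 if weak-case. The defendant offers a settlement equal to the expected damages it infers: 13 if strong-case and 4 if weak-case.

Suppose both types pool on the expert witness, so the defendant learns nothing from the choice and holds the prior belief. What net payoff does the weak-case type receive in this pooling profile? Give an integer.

7

Pooled settlement = 2/3·13 + 1/3·4 = 10.
weak-case pays cost 3 for the expert witness, so net payoff = 10 − 3 = 7.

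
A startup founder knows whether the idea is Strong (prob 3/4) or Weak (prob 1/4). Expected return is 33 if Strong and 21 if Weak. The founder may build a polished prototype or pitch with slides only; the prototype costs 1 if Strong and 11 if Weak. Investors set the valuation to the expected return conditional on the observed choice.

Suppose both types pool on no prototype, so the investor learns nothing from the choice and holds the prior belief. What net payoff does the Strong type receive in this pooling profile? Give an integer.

Pooled valuation = 3/4·33 + 1/4·21 = 30.
Strong pays no cost for no prototype, so net payoff = 30.

30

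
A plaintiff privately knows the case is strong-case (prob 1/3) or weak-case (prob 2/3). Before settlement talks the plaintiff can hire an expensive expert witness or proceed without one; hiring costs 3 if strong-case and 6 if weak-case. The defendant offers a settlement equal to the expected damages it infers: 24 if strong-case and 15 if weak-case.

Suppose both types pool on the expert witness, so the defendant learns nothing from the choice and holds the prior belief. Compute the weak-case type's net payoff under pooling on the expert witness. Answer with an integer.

Pooled settlement = 1/3·24 + 2/3·15 = 18.
weak-case pays cost 6 for the expert witness, so net payoff = 18 − 6 = 12.

12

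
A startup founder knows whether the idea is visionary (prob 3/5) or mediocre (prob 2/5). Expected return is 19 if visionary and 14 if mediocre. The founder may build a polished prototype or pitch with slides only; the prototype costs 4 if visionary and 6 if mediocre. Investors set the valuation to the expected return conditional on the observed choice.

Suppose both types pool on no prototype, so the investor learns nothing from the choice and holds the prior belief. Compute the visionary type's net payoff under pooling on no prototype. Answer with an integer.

Pooled valuation = 3/5·19 + 2/5·14 = 17.
visionary pays no cost for no prototype, so net payoff = 17.

17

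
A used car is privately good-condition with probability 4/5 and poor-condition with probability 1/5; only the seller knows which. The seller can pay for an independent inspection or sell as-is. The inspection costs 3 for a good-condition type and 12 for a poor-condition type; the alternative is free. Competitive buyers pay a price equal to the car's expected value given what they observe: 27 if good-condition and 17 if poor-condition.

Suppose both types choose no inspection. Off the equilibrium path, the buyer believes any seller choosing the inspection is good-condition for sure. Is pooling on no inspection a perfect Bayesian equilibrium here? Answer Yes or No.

On path, the buyer holds the prior and pays 4/5·27 + 1/5·17 = 25. Off path (the inspection), believing good-condition, it pays 27.
good-condition: no inspection nets 25; the inspection nets 27 − 3 = 24. good-condition stays.
poor-condition: no inspection nets 25; the inspection nets 27 − 12 = 15. poor-condition stays.
No type deviates, so pooling is sustained.

Yes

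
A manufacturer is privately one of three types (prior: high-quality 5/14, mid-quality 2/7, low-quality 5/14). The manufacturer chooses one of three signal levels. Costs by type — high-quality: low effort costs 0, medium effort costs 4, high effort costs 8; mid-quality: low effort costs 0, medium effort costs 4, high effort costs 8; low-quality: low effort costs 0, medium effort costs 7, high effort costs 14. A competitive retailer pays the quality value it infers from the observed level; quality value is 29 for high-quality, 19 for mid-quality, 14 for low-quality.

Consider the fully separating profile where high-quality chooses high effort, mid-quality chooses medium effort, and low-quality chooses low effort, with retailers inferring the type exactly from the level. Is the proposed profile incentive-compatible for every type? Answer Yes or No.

Separating prices: high effort → 29, medium effort → 19, low effort → 14.
high-quality (assigned high effort): low effort: 14 − 0 = 14; medium effort: 19 − 4 = 15; high effort: 29 − 8 = 21. high-quality stays.
mid-quality (assigned medium effort): low effort: 14 − 0 = 14; medium effort: 19 − 4 = 15; high effort: 29 − 8 = 21. mid-quality prefers high effort.
low-quality (assigned low effort): low effort: 14 − 0 = 14; medium effort: 19 − 7 = 12; high effort: 29 − 14 = 15. low-quality prefers high effort.
At least one type deviates; the separating profile fails.

No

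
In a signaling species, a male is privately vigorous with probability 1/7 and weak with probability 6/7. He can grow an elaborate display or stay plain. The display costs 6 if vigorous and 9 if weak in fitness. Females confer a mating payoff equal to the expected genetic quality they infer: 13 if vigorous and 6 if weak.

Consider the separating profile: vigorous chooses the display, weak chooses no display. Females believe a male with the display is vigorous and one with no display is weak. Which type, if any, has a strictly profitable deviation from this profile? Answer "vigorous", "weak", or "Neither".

Neither

The display pays 13; no display pays 6.
vigorous: assigned the display, nets 13 − 6 = 7; deviating to no display nets 6.
weak: assigned no display, nets 6; deviating to the display nets 13 − 9 = 4.
Both types strictly prefer their assigned action; no profitable deviation.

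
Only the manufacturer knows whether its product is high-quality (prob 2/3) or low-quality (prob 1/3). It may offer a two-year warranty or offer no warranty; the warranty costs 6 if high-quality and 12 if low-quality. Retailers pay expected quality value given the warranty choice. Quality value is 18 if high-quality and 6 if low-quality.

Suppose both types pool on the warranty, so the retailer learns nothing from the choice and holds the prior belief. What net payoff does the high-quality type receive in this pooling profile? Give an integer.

8

Pooled price = 2/3·18 + 1/3·6 = 14.
high-quality pays cost 6 for the warranty, so net payoff = 14 − 6 = 8.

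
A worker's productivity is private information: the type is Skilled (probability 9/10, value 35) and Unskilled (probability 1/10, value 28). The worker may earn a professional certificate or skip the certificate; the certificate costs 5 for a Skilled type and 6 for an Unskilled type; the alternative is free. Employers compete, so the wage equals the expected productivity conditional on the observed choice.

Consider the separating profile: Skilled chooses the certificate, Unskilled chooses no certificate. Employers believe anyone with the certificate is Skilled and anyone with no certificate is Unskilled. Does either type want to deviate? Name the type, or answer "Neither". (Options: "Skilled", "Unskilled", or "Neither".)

The certificate pays 35; no certificate pays 28.
Skilled: assigned the certificate, nets 35 − 5 = 30; deviating to no certificate nets 28.
Unskilled: assigned no certificate, nets 28; deviating to the certificate nets 35 − 6 = 29.
The Unskilled type gains 1 by deviating.

Unskilled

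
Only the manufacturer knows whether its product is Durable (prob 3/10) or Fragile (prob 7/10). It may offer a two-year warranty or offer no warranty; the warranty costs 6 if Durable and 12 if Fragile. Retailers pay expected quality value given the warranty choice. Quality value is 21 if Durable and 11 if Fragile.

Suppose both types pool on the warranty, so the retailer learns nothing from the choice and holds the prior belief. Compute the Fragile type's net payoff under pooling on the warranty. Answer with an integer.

Pooled price = 3/10·21 + 7/10·11 = 14.
Fragile pays cost 12 for the warranty, so net payoff = 14 − 12 = 2.

2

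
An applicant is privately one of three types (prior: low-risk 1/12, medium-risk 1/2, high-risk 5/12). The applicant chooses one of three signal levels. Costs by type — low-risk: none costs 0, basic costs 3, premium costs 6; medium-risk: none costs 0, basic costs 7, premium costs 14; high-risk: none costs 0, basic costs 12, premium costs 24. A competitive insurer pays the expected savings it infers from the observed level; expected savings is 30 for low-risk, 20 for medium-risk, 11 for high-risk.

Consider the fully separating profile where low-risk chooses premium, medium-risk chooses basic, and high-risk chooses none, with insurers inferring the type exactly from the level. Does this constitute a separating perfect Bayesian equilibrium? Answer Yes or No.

No

Separating rebates: premium → 30, basic → 20, none → 11.
low-risk (assigned premium): none: 11 − 0 = 11; basic: 20 − 3 = 17; premium: 30 − 6 = 24. low-risk stays.
medium-risk (assigned basic): none: 11 − 0 = 11; basic: 20 − 7 = 13; premium: 30 − 14 = 16. medium-risk prefers premium.
high-risk (assigned none): none: 11 − 0 = 11; basic: 20 − 12 = 8; premium: 30 − 24 = 6. high-risk stays.
At least one type deviates; the separating profile fails.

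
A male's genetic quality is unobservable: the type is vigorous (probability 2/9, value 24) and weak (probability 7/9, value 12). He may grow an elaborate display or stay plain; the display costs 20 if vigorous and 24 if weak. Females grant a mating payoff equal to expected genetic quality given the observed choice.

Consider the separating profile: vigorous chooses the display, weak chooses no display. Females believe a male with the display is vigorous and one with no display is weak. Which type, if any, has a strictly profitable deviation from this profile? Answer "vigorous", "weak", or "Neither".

vigorous

The display pays 24; no display pays 12.
vigorous: assigned the display, nets 24 − 20 = 4; deviating to no display nets 12.
weak: assigned no display, nets 12; deviating to the display nets 24 − 24 = 0.
The vigorous type gains 8 by deviating.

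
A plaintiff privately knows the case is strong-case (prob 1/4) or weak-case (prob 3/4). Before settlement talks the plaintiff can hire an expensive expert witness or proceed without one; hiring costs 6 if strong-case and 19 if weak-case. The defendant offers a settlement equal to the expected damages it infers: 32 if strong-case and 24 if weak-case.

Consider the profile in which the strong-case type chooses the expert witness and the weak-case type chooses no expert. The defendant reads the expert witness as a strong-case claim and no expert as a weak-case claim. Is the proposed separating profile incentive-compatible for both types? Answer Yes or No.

Yes

Under these beliefs, the expert witness earns settlement 32 and no expert earns settlement 24.
strong-case: the expert witness nets 32 − 6 = 26; no expert nets 24. strong-case prefers the expert witness.
weak-case: the expert witness nets 32 − 19 = 13; no expert nets 24. weak-case prefers no expert.
Neither type deviates, so the separating profile is an equilibrium.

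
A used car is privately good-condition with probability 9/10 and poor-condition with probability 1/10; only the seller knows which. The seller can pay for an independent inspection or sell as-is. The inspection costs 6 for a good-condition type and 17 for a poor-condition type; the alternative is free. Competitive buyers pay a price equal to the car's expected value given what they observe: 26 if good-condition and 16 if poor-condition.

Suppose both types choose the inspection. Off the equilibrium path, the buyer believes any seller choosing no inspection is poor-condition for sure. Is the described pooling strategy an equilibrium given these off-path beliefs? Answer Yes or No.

On path, the buyer holds the prior and pays 9/10·26 + 1/10·16 = 25. Off path (no inspection), believing poor-condition, it pays 16.
good-condition: the inspection nets 25 − 6 = 19; no inspection nets 16. good-condition stays.
poor-condition: the inspection nets 25 − 17 = 8; no inspection nets 16. poor-condition would deviate.
A type deviates, so pooling fails.

No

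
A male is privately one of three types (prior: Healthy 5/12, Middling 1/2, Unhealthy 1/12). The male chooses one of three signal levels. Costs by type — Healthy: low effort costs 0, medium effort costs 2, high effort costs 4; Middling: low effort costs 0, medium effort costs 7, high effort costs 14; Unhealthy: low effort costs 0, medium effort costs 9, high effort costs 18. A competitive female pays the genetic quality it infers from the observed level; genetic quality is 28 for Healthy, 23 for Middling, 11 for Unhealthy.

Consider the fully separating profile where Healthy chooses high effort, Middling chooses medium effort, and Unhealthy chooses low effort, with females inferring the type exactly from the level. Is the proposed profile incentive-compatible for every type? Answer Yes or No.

Separating mating payoffs: high effort → 28, medium effort → 23, low effort → 11.
Healthy (assigned high effort): low effort: 11 − 0 = 11; medium effort: 23 − 2 = 21; high effort: 28 − 4 = 24. Healthy stays.
Middling (assigned medium effort): low effort: 11 − 0 = 11; medium effort: 23 − 7 = 16; high effort: 28 − 14 = 14. Middling stays.
Unhealthy (assigned low effort): low effort: 11 − 0 = 11; medium effort: 23 − 9 = 14; high effort: 28 − 18 = 10. Unhealthy prefers medium effort.
At least one type deviates; the separating profile fails.

No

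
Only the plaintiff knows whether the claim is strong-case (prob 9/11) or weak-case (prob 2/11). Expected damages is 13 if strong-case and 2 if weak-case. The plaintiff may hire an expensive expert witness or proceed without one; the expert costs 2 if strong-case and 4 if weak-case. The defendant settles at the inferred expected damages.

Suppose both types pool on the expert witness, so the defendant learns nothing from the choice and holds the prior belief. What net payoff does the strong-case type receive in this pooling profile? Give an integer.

Pooled settlement = 9/11·13 + 2/11·2 = 11.
strong-case pays cost 2 for the expert witness, so net payoff = 11 − 2 = 9.

9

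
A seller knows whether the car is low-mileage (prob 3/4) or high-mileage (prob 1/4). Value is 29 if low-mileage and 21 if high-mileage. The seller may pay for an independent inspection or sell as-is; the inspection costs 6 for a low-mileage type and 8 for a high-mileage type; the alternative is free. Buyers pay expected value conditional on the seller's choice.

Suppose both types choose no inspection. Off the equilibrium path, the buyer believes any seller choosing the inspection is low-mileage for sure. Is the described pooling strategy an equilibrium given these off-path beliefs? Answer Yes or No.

Yes

On path, the buyer holds the prior and pays 3/4·29 + 1/4·21 = 27. Off path (the inspection), believing low-mileage, it pays 29.
low-mileage: no inspection nets 27; the inspection nets 29 − 6 = 23. low-mileage stays.
high-mileage: no inspection nets 27; the inspection nets 29 − 8 = 21. high-mileage stays.
No type deviates, so pooling is sustained.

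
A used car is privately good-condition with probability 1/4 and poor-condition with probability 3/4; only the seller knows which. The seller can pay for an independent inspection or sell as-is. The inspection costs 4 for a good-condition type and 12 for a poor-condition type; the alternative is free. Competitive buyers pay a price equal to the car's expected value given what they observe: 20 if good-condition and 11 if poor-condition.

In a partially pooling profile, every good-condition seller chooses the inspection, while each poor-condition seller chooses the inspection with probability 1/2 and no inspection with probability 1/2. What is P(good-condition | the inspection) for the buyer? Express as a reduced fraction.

2/5

P(the inspection) = (1/4)·1 + (3/4)·(1/2) = 5/8.
By Bayes' rule, P(good-condition | the inspection) = (1/4) / (5/8) = 2/5.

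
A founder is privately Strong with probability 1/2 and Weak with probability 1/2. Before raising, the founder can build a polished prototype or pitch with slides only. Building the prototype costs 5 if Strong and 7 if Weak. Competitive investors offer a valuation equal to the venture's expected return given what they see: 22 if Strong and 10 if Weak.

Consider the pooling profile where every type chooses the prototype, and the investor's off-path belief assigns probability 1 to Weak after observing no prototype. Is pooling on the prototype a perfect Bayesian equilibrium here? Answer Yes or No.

No

On path, the investor holds the prior and pays 1/2·22 + 1/2·10 = 16. Off path (no prototype), believing Weak, it pays 10.
Strong: the prototype nets 16 − 5 = 11; no prototype nets 10. Strong stays.
Weak: the prototype nets 16 − 7 = 9; no prototype nets 10. Weak would deviate.
A type deviates, so pooling fails.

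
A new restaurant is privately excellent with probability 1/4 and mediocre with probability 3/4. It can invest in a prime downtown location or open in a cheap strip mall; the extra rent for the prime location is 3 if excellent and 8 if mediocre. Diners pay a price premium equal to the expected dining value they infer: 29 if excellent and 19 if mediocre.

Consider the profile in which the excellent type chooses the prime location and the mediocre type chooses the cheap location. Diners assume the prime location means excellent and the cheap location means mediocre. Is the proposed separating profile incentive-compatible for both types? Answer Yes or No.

No

Under these beliefs, the prime location earns price premium 29 and the cheap location earns price premium 19.
excellent: the prime location nets 29 − 3 = 26; the cheap location nets 19. excellent prefers the prime location.
mediocre: the prime location nets 29 − 8 = 21; the cheap location nets 19. mediocre would deviate to the prime location.
mediocre has a profitable deviation, so the profile is not an equilibrium.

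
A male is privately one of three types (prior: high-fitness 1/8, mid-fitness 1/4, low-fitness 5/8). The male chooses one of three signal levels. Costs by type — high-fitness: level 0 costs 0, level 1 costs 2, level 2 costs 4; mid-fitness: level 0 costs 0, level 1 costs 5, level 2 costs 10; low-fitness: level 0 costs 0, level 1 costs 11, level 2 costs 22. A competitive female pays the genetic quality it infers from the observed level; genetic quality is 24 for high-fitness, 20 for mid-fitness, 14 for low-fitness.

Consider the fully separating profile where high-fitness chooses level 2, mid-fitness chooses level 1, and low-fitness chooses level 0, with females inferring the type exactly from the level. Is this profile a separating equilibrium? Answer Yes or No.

Yes

Separating mating payoffs: level 2 → 24, level 1 → 20, level 0 → 14.
high-fitness (assigned level 2): level 0: 14 − 0 = 14; level 1: 20 − 2 = 18; level 2: 24 − 4 = 20. high-fitness stays.
mid-fitness (assigned level 1): level 0: 14 − 0 = 14; level 1: 20 − 5 = 15; level 2: 24 − 10 = 14. mid-fitness stays.
low-fitness (assigned level 0): level 0: 14 − 0 = 14; level 1: 20 − 11 = 9; level 2: 24 − 22 = 2. low-fitness stays.
Every type prefers its assigned level; separation holds.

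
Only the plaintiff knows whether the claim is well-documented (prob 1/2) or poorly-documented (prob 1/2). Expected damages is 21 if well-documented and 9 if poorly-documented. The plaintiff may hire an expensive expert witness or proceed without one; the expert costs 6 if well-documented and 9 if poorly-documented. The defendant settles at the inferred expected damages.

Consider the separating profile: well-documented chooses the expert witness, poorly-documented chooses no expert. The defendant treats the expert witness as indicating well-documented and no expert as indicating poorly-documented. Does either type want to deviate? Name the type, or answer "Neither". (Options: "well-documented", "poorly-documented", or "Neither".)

poorly-documented

The expert witness pays 21; no expert pays 9.
well-documented: assigned the expert witness, nets 21 − 6 = 15; deviating to no expert nets 9.
poorly-documented: assigned no expert, nets 9; deviating to the expert witness nets 21 − 9 = 12.
The poorly-documented type gains 3 by deviating.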